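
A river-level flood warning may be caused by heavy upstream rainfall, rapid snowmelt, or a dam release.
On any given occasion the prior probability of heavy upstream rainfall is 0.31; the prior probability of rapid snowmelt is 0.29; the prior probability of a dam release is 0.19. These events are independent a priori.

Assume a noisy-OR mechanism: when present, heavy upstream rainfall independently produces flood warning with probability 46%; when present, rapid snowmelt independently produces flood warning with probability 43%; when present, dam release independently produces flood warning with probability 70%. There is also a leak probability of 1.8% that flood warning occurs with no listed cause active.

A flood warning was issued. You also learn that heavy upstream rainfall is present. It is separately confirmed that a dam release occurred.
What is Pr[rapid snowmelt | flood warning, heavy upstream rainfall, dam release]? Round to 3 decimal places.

Pr[rapid snowmelt | flood warning, heavy upstream rainfall, dam release] ≈ 0.306

Under noisy-OR, P(flood warning | causes) = 1 − (1−0.018)·∏(1−qᵢ) over the active causes.
By total probability over both values of rapid snowmelt:
  P(flood warning | heavy upstream rainfall, dam release) = 0.840916×0.71 + 0.909322×0.29
        = 0.597050 + 0.263703 = 0.860753
Keeping only the rapid snowmelt-present terms gives 0.263703, so
  P(rapid snowmelt | flood warning, heavy upstream rainfall, dam release) = 0.263703 / 0.860753 ≈ 0.306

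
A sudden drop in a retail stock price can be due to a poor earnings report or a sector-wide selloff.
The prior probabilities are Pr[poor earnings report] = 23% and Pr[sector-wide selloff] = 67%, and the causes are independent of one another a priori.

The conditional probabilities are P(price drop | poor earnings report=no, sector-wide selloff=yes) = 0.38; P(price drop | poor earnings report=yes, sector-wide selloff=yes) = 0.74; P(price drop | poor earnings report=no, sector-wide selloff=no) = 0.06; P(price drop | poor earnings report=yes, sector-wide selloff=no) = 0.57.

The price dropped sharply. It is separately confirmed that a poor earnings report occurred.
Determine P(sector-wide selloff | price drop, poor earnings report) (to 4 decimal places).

Numerator (weight on configurations with sector-wide selloff): 0.74×0.67 = 0.495800
Denominator P(price drop | poor earnings report): 0.57×0.33 + 0.74×0.67 = 0.683900
Posterior = 0.495800 / 0.683900 ≈ 0.7250

P(sector-wide selloff | price drop, poor earnings report) ≈ 0.7250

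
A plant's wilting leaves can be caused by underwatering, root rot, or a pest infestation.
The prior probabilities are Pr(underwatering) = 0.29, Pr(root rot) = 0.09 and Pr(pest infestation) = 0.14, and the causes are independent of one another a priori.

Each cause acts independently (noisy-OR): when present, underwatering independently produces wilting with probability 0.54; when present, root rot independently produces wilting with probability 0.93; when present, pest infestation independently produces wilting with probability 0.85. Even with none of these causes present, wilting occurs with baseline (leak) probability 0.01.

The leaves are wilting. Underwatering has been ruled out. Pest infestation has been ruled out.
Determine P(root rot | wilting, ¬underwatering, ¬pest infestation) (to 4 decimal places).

Under noisy-OR, P(wilting | causes) = 1 − (1−0.01)·∏(1−qᵢ) over the active causes.
P(wilting | ¬underwatering, ¬pest infestation) = 0.01*0.91 + 0.9307*0.09 = 0.009100 + 0.083763 = 0.092863
The root rot-present share is 0.9307*0.09 = 0.083763.
Hence the posterior is 0.083763/0.092863 ≈ 0.9020.

P(root rot | wilting, ¬underwatering, ¬pest infestation) ≈ 0.9020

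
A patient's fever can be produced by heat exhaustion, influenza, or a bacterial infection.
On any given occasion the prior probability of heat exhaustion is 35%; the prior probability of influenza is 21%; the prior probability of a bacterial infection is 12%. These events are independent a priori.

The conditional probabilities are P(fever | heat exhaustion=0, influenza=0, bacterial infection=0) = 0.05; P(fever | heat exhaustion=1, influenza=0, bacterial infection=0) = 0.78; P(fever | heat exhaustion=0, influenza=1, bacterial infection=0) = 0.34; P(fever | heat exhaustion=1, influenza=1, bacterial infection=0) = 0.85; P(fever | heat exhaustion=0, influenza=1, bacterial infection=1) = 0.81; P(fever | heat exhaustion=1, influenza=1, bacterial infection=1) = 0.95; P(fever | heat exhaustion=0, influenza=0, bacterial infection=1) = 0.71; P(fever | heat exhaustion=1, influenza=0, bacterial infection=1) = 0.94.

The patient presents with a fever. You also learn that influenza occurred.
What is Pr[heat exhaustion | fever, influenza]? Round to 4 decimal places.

Pr[heat exhaustion | fever, influenza] ≈ 0.5394

Weight on heat exhaustion=true, given the evidence: 0.261800 + 0.039900 = 0.301700
Denominator P(fever | influenza): 0.34×0.65×0.88 + 0.81×0.65×0.12 + 0.85×0.35×0.88 + 0.95×0.35×0.12 = 0.559360
P(heat exhaustion | fever, influenza) = 0.301700/0.559360 ≈ 0.5394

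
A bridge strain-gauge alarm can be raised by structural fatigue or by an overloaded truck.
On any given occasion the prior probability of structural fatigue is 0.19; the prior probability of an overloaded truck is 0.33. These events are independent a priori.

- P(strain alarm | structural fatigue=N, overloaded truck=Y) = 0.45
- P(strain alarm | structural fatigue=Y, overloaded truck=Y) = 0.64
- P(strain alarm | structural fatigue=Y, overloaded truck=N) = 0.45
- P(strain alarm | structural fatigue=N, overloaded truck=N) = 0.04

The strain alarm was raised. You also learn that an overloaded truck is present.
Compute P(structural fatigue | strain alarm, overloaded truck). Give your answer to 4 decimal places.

P(structural fatigue | strain alarm, overloaded truck) ≈ 0.2502

For the numerator, keep only structural fatigue=true terms: 0.64*0.19 = 0.121600
Normalizer over all consistent configurations: 0.45*0.81 + 0.64*0.19 = 0.486100
Posterior = 0.121600 / 0.486100 ≈ 0.2502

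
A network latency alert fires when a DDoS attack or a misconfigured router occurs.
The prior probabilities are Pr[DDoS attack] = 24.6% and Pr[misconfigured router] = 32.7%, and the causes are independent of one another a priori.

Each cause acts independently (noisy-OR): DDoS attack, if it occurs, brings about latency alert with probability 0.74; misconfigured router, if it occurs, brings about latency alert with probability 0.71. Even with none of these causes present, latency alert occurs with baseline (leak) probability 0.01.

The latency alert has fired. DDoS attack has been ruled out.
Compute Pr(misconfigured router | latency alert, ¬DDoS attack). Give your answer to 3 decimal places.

Under noisy-OR, P(latency alert | causes) = 1 − (1−0.01)·∏(1−qᵢ) over the active causes.
P(latency alert | ¬DDoS attack) = 0.01×0.673 + 0.7129×0.327 = 0.006730 + 0.233118 = 0.239848
The misconfigured router-present share is 0.7129×0.327 = 0.233118.
P(misconfigured router | latency alert, ¬DDoS attack) = 0.233118 / 0.239848 ≈ 0.972

Pr(misconfigured router | latency alert, ¬DDoS attack) ≈ 0.972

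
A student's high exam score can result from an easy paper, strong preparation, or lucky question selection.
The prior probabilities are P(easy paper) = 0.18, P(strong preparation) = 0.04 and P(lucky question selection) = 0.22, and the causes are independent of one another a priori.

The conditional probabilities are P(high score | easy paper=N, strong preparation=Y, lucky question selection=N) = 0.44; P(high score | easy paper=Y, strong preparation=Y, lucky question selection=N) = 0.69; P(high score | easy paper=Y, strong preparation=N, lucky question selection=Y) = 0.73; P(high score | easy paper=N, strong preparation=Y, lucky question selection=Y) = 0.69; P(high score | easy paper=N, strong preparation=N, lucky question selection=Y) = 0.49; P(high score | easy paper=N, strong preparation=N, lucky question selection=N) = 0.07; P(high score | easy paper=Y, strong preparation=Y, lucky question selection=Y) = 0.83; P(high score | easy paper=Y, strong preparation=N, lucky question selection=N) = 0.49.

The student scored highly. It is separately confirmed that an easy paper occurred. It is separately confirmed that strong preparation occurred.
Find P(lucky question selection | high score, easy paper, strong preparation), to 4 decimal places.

P(lucky question selection | high score, easy paper, strong preparation) ≈ 0.2533

Enumerate both values of lucky question selection and weight by the priors:
  P(high score | easy paper, strong preparation) = 0.69*0.78 + 0.83*0.22
        = 0.538200 + 0.182600 = 0.720800
The terms with lucky question selection present sum to 0.182600, so
  P(lucky question selection | high score, easy paper, strong preparation) = 0.182600 / 0.720800 ≈ 0.2533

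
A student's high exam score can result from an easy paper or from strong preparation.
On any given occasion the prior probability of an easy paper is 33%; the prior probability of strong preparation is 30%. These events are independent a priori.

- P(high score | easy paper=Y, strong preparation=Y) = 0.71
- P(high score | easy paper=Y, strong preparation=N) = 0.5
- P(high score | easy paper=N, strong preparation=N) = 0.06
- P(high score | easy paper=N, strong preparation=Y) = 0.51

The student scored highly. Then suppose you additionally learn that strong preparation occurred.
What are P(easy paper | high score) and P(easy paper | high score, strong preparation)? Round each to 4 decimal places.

For the numerator, keep only easy paper=true terms: 0.115500 + 0.070290 = 0.185790
Denominator P(high score): 0.06*0.67*0.7 + 0.51*0.67*0.3 + 0.5*0.33*0.7 + 0.71*0.33*0.3 = 0.316440
P(easy paper | high score) = 0.185790/0.316440 ≈ 0.5871

Now also conditioning on strong preparation=true:
P(high score | strong preparation) = 0.51·0.67 + 0.71·0.33 = 0.341700 + 0.234300 = 0.576000
Of this, 0.234300 comes from 0.71·0.33 (the easy paper=true cases).
Hence the posterior is 0.234300/0.576000 ≈ 0.4068.
This is intercausal reasoning (explaining away): once strong preparation accounts for the high score, easy paper becomes less likely.

P(easy paper | high score) ≈ 0.5871; P(easy paper | high score, strong preparation) ≈ 0.4068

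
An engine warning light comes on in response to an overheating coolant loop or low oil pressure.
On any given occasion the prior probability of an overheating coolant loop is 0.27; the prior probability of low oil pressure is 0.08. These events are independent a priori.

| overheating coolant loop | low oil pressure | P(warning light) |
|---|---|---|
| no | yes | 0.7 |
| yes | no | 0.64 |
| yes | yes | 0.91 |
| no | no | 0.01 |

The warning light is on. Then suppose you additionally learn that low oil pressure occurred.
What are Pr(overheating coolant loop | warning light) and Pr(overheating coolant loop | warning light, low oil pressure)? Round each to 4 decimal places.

P(warning light) = 0.01·0.73·0.92 + 0.7·0.73·0.08 + 0.64·0.27·0.92 + 0.91·0.27·0.08 = 0.006716 + 0.040880 + 0.158976 + 0.019656 = 0.226228
Restricting to configurations with overheating coolant loop present: 0.158976 + 0.019656 = 0.178632.
So P(overheating coolant loop | warning light) = 0.178632/0.226228 ≈ 0.7896.

With the extra evidence:
P(warning light | low oil pressure) = 0.7·0.73 + 0.91·0.27 = 0.511000 + 0.245700 = 0.756700
The overheating coolant loop-present share is 0.91·0.27 = 0.245700.
So P(overheating coolant loop | warning light, low oil pressure) = 0.245700/0.756700 ≈ 0.3247.
The drop from 0.7896 to 0.3247 is the explaining-away (discounting) effect.

Pr(overheating coolant loop | warning light) ≈ 0.7896; Pr(overheating coolant loop | warning light, low oil pressure) ≈ 0.3247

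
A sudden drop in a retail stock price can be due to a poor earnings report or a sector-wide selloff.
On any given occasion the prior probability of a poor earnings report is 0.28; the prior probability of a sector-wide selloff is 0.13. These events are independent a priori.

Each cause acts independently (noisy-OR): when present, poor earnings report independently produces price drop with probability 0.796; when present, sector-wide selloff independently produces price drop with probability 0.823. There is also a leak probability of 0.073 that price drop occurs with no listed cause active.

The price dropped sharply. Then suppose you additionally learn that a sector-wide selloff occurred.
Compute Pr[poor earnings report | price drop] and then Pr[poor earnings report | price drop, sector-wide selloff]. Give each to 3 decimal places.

Pr[poor earnings report | price drop] ≈ 0.652; Pr[poor earnings report | price drop, sector-wide selloff] ≈ 0.310

Under noisy-OR, P(price drop | causes) = 1 − (1−0.073)·∏(1−qᵢ) over the active causes.
P(price drop) = 0.073×0.72×0.87 + 0.835921×0.72×0.13 + 0.810892×0.28×0.87 + 0.966528×0.28×0.13 = 0.045727 + 0.078242 + 0.197533 + 0.035182 = 0.356684
Restricting to configurations with poor earnings report present: 0.197533 + 0.035182 = 0.232715.
P(poor earnings report | price drop) = 0.232715 / 0.356684 ≈ 0.652

Now condition on the additional information:
Weight on poor earnings report=true, given the evidence: 0.966528·0.28 = 0.270628
Normalizer over all consistent configurations: 0.835921·0.72 + 0.966528·0.28 = 0.872491
P(poor earnings report | price drop, sector-wide selloff) = 0.270628/0.872491 ≈ 0.310
— sector-wide selloff explains away the evidence for poor earnings report.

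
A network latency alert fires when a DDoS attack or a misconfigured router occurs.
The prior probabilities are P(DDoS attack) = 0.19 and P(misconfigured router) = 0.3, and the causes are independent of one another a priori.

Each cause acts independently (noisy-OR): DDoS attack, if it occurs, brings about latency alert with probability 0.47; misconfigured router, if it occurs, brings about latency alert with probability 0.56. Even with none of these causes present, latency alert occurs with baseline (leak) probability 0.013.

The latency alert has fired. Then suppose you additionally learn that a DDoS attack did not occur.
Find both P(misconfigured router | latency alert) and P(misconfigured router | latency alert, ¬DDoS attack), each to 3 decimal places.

Under noisy-OR, P(latency alert | causes) = 1 − (1−0.013)·∏(1−qᵢ) over the active causes.
P(latency alert) = 0.013·0.81·0.7 + 0.56572·0.81·0.3 + 0.47689·0.19·0.7 + 0.769832·0.19·0.3 = 0.007371 + 0.137470 + 0.063426 + 0.043880 = 0.252147
Restricting to configurations with misconfigured router present: 0.137470 + 0.043880 = 0.181350.
So P(misconfigured router | latency alert) = 0.181350/0.252147 ≈ 0.719.

Now also conditioning on DDoS attack≠true:
Numerator (weight on configurations with misconfigured router): 0.56572·0.3 = 0.169716
The normalizing constant is 0.013·0.7 + 0.56572·0.3 = 0.178816
P(misconfigured router | latency alert, ¬DDoS attack) = 0.169716/0.178816 ≈ 0.949
With DDoS attack excluded, misconfigured router must carry more of the explanatory weight for the latency alert.

P(misconfigured router | latency alert) ≈ 0.719; P(misconfigured router | latency alert, ¬DDoS attack) ≈ 0.949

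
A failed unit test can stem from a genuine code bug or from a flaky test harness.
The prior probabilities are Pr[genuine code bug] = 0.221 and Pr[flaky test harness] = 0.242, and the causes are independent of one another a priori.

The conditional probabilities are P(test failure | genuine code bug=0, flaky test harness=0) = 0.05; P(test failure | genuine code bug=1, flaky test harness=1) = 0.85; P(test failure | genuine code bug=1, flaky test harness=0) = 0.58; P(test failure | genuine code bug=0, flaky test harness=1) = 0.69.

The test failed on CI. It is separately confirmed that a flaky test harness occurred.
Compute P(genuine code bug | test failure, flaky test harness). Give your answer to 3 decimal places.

P(test failure | flaky test harness) = 0.69×0.779 + 0.85×0.221 = 0.537510 + 0.187850 = 0.725360
The genuine code bug-present share is 0.85×0.221 = 0.187850.
Hence the posterior is 0.187850/0.725360 ≈ 0.259.

P(genuine code bug | test failure, flaky test harness) ≈ 0.259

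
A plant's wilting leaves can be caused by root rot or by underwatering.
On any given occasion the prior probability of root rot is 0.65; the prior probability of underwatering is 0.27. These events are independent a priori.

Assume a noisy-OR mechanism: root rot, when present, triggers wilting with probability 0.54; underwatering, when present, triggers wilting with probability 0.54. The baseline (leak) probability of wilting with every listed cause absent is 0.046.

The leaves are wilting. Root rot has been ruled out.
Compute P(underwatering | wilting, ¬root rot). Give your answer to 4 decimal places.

P(underwatering | wilting, ¬root rot) ≈ 0.8186

Under noisy-OR, P(wilting | causes) = 1 − (1−0.046)·∏(1−qᵢ) over the active causes.
Sum P(wilting|·) weighted by the priors over both values of underwatering:
  P(wilting | ¬root rot) = 0.046*0.73 + 0.56116*0.27
        = 0.033580 + 0.151513 = 0.185093
Configurations with underwatering contribute 0.151513, so
  P(underwatering | wilting, ¬root rot) = 0.151513 / 0.185093 ≈ 0.8186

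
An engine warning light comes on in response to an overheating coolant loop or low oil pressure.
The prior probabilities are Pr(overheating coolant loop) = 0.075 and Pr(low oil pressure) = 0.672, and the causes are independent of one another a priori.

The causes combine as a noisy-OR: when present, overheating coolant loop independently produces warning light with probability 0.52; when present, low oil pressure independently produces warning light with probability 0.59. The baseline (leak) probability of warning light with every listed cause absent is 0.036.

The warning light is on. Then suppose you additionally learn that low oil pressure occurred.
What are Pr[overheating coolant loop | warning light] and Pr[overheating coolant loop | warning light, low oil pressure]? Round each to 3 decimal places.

Under noisy-OR, P(warning light | causes) = 1 − (1−0.036)·∏(1−qᵢ) over the active causes.
By total probability over the 4 (overheating coolant loop, low oil pressure) configurations:
  P(warning light) = 0.036×0.925×0.328 + 0.60476×0.925×0.672 + 0.53728×0.075×0.328 + 0.810285×0.075×0.672
        = 0.010922 + 0.375919 + 0.013217 + 0.040838 = 0.440896
The terms with overheating coolant loop present sum to 0.054055, so
  P(overheating coolant loop | warning light) = 0.054055 / 0.440896 ≈ 0.123

With the extra evidence:
P(warning light | low oil pressure) = 0.60476×0.925 + 0.810285×0.075 = 0.559403 + 0.060771 = 0.620174
Restricting to configurations with overheating coolant loop present: 0.810285×0.075 = 0.060771.
Hence the posterior is 0.060771/0.620174 ≈ 0.098.
Conditioning on low oil pressure lowers the posterior on overheating coolant loop: the classic explaining-away effect in a common-effect structure.

Pr[overheating coolant loop | warning light] ≈ 0.123; Pr[overheating coolant loop | warning light, low oil pressure] ≈ 0.098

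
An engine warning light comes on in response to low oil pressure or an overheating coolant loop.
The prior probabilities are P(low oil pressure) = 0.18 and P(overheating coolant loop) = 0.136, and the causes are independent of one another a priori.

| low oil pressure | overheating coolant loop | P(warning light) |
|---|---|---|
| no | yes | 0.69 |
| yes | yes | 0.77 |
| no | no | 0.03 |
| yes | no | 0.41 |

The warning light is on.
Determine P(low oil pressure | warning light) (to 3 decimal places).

P(low oil pressure | warning light) ≈ 0.457

Sum P(warning light|·) weighted by the priors over the 4 (low oil pressure, overheating coolant loop) configurations:
  P(warning light) = 0.03*0.82*0.864 + 0.69*0.82*0.136 + 0.41*0.18*0.864 + 0.77*0.18*0.136
        = 0.021254 + 0.076949 + 0.063763 + 0.018850 = 0.180816
The terms with low oil pressure present sum to 0.082613, so
  P(low oil pressure | warning light) = 0.082613 / 0.180816 ≈ 0.457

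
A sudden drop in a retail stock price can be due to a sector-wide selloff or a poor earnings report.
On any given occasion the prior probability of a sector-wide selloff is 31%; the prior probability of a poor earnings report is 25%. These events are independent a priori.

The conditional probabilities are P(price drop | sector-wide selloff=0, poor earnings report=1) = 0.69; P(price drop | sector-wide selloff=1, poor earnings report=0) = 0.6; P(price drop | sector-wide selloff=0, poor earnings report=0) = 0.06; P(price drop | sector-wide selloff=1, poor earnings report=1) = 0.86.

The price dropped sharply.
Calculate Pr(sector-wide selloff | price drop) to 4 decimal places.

Pr(sector-wide selloff | price drop) ≈ 0.5787

Weight on sector-wide selloff=true, given the evidence: 0.139500 + 0.066650 = 0.206150
The normalizing constant is 0.06·0.69·0.75 + 0.69·0.69·0.25 + 0.6·0.31·0.75 + 0.86·0.31·0.25 = 0.356225
P(sector-wide selloff | price drop) = 0.206150/0.356225 ≈ 0.5787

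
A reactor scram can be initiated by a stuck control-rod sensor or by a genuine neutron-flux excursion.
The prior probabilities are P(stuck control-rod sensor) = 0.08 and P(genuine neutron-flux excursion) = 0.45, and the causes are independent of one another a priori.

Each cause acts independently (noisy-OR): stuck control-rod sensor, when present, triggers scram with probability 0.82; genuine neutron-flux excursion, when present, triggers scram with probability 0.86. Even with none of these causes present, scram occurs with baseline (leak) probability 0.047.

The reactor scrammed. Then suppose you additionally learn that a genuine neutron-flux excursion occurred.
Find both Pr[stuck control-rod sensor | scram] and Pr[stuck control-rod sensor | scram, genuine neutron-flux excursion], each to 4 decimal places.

Pr[stuck control-rod sensor | scram] ≈ 0.1576; Pr[stuck control-rod sensor | scram, genuine neutron-flux excursion] ≈ 0.0892

Under noisy-OR, P(scram | causes) = 1 − (1−0.047)·∏(1−qᵢ) over the active causes.
For the numerator, keep only stuck control-rod sensor=true terms: 0.036452 + 0.035135 = 0.071587
Normalizer over all consistent configurations: 0.047·0.92·0.55 + 0.86658·0.92·0.45 + 0.82846·0.08·0.55 + 0.975984·0.08·0.45 = 0.454133
Posterior = 0.071587 / 0.454133 ≈ 0.1576

Now also conditioning on genuine neutron-flux excursion=true:
Numerator (weight on configurations with stuck control-rod sensor): 0.975984×0.08 = 0.078079
Normalizer over all consistent configurations: 0.86658×0.92 + 0.975984×0.08 = 0.875333
Posterior = 0.078079 / 0.875333 ≈ 0.0892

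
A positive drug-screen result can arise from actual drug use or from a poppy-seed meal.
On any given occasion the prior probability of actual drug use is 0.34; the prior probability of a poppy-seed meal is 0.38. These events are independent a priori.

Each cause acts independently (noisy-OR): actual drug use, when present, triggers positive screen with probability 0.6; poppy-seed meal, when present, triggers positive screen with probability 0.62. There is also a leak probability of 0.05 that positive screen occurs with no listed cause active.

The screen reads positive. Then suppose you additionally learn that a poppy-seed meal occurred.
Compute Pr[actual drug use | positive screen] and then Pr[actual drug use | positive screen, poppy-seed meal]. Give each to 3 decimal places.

Under noisy-OR, P(positive screen | causes) = 1 − (1−0.05)·∏(1−qᵢ) over the active causes.
Weight on actual drug use=true, given the evidence: 0.130696 + 0.110544 = 0.241240
Denominator P(positive screen): 0.05×0.66×0.62 + 0.639×0.66×0.38 + 0.62×0.34×0.62 + 0.8556×0.34×0.38 = 0.421961
P(actual drug use | positive screen) = 0.241240/0.421961 ≈ 0.572

Now condition on the additional information:
Enumerate both values of actual drug use and weight by the priors:
  P(positive screen | poppy-seed meal) = 0.639*0.66 + 0.8556*0.34
        = 0.421740 + 0.290904 = 0.712644
The terms with actual drug use present sum to 0.290904, so
  P(actual drug use | positive screen, poppy-seed meal) = 0.290904 / 0.712644 ≈ 0.408
The drop from 0.572 to 0.408 is the explaining-away (discounting) effect.

Pr[actual drug use | positive screen] ≈ 0.572; Pr[actual drug use | positive screen, poppy-seed meal] ≈ 0.408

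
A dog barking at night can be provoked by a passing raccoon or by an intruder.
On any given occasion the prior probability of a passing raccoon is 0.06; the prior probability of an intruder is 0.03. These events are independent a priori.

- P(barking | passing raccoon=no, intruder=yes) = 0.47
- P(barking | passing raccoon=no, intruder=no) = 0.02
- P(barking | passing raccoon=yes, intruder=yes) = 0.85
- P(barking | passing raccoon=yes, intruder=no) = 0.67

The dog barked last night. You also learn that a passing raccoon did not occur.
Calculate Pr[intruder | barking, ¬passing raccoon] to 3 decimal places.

Pr[intruder | barking, ¬passing raccoon] ≈ 0.421

P(barking | ¬passing raccoon) = 0.02*0.97 + 0.47*0.03 = 0.019400 + 0.014100 = 0.033500
The intruder-present share is 0.47*0.03 = 0.014100.
Hence the posterior is 0.014100/0.033500 ≈ 0.421.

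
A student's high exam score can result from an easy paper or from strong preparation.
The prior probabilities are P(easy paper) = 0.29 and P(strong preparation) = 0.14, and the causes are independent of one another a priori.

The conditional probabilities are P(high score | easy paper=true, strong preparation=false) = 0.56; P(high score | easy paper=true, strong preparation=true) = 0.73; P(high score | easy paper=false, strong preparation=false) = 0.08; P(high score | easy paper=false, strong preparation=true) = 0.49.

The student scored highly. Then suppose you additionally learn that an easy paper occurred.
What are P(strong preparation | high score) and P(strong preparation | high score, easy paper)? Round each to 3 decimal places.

P(strong preparation | high score) ≈ 0.294; P(strong preparation | high score, easy paper) ≈ 0.175

P(high score) = 0.08×0.71×0.86 + 0.49×0.71×0.14 + 0.56×0.29×0.86 + 0.73×0.29×0.14 = 0.048848 + 0.048706 + 0.139664 + 0.029638 = 0.266856
Of this, 0.078344 comes from 0.048706 + 0.029638 (the strong preparation=true cases).
So P(strong preparation | high score) = 0.078344/0.266856 ≈ 0.294.

Now also conditioning on easy paper=true:
Sum P(high score|·) weighted by the priors over both values of strong preparation:
  P(high score | easy paper) = 0.56×0.86 + 0.73×0.14
        = 0.481600 + 0.102200 = 0.583800
The terms with strong preparation present sum to 0.102200, so
  P(strong preparation | high score, easy paper) = 0.102200 / 0.583800 ≈ 0.175
The drop from 0.294 to 0.175 is the explaining-away (discounting) effect.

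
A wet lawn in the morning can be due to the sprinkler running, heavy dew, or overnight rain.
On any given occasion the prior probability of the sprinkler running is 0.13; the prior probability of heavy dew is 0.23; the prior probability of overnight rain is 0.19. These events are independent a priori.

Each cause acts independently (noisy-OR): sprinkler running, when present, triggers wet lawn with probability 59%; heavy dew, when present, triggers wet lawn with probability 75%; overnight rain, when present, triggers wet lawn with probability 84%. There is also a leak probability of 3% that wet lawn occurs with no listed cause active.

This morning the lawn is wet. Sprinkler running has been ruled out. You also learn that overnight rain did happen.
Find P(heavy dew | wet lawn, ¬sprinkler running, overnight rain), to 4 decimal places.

Under noisy-OR, P(wet lawn | causes) = 1 − (1−0.03)·∏(1−qᵢ) over the active causes.
P(wet lawn | ¬sprinkler running, overnight rain) = 0.8448×0.77 + 0.9612×0.23 = 0.650496 + 0.221076 = 0.871572
The heavy dew-present share is 0.9612×0.23 = 0.221076.
So P(heavy dew | wet lawn, ¬sprinkler running, overnight rain) = 0.221076/0.871572 ≈ 0.2537.

P(heavy dew | wet lawn, ¬sprinkler running, overnight rain) ≈ 0.2537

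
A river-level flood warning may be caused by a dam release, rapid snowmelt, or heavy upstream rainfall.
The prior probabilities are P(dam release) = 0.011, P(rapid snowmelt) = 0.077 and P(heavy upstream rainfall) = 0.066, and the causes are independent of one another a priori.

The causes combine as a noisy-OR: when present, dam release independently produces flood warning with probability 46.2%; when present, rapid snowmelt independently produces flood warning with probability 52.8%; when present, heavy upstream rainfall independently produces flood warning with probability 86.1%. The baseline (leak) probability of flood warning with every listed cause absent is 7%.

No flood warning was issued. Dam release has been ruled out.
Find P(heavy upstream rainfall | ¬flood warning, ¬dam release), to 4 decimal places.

P(heavy upstream rainfall | ¬flood warning, ¬dam release) ≈ 0.0097

Under noisy-OR, P(flood warning | causes) = 1 − (1−0.07)·∏(1−qᵢ) over the active causes.
P(¬flood warning | ¬dam release) = 0.93*0.923*0.934 + 0.12927*0.923*0.066 + 0.43896*0.077*0.934 + 0.061015*0.077*0.066 = 0.801736 + 0.007875 + 0.031569 + 0.000310 = 0.841490
The heavy upstream rainfall-present share is 0.007875 + 0.000310 = 0.008185.
So P(heavy upstream rainfall | ¬flood warning, ¬dam release) = 0.008185/0.841490 ≈ 0.0097.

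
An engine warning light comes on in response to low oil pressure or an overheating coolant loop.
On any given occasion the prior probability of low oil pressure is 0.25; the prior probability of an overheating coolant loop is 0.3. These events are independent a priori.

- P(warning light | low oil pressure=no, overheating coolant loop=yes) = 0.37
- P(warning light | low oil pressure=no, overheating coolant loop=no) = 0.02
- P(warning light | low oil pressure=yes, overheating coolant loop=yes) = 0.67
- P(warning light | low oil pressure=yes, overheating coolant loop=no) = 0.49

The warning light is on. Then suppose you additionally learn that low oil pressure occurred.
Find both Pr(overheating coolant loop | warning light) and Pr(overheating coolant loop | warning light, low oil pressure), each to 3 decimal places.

Pr(overheating coolant loop | warning light) ≈ 0.581; Pr(overheating coolant loop | warning light, low oil pressure) ≈ 0.369

Sum P(warning light|·) weighted by the priors over the 4 (low oil pressure, overheating coolant loop) configurations:
  P(warning light) = 0.02·0.75·0.7 + 0.37·0.75·0.3 + 0.49·0.25·0.7 + 0.67·0.25·0.3
        = 0.010500 + 0.083250 + 0.085750 + 0.050250 = 0.229750
The terms with overheating coolant loop present sum to 0.133500, so
  P(overheating coolant loop | warning light) = 0.133500 / 0.229750 ≈ 0.581

Now condition on the additional information:
Sum P(warning light|·) weighted by the priors over both values of overheating coolant loop:
  P(warning light | low oil pressure) = 0.49×0.7 + 0.67×0.3
        = 0.343000 + 0.201000 = 0.544000
Keeping only the overheating coolant loop-present terms gives 0.201000, so
  P(overheating coolant loop | warning light, low oil pressure) = 0.201000 / 0.544000 ≈ 0.369
This is intercausal reasoning (explaining away): once low oil pressure accounts for the warning light, overheating coolant loop becomes less likely.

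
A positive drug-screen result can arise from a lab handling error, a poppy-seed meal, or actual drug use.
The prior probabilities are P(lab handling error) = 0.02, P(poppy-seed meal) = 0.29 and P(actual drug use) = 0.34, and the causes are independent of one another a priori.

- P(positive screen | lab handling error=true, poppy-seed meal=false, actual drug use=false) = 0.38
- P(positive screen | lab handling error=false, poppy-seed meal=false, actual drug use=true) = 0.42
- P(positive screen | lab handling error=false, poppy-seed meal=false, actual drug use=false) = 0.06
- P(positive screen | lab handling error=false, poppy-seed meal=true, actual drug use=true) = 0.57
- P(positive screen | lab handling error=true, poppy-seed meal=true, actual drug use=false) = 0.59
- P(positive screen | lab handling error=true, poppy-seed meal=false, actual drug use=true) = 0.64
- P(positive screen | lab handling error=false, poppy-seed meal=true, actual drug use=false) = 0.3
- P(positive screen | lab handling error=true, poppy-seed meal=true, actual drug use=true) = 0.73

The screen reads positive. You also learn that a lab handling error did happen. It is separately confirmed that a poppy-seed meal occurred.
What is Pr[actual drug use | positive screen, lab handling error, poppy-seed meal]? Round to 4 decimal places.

Pr[actual drug use | positive screen, lab handling error, poppy-seed meal] ≈ 0.3893

Enumerate both values of actual drug use and weight by the priors:
  P(positive screen | lab handling error, poppy-seed meal) = 0.59×0.66 + 0.73×0.34
        = 0.389400 + 0.248200 = 0.637600
Configurations with actual drug use contribute 0.248200, so
  P(actual drug use | positive screen, lab handling error, poppy-seed meal) = 0.248200 / 0.637600 ≈ 0.3893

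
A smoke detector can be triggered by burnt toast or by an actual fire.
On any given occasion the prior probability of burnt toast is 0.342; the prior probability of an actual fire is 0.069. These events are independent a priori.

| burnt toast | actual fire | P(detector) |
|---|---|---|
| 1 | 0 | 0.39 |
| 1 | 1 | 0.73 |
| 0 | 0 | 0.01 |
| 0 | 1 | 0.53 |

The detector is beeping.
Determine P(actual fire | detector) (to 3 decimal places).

Numerator (weight on configurations with actual fire): 0.024063 + 0.017227 = 0.041290
Normalizer over all consistent configurations: 0.01×0.658×0.931 + 0.53×0.658×0.069 + 0.39×0.342×0.931 + 0.73×0.342×0.069 = 0.171593
Posterior = 0.041290 / 0.171593 ≈ 0.241

P(actual fire | detector) ≈ 0.241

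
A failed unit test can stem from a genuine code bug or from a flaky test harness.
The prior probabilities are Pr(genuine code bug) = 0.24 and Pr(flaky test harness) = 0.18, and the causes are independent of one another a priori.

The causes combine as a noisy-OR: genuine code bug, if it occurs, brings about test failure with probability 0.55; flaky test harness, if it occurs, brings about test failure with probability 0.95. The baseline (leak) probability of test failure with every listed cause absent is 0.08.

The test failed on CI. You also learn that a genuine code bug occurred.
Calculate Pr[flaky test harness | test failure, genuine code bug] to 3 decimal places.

Pr[flaky test harness | test failure, genuine code bug] ≈ 0.268

Under noisy-OR, P(test failure | causes) = 1 − (1−0.08)·∏(1−qᵢ) over the active causes.
For the numerator, keep only flaky test harness=true terms: 0.9793·0.18 = 0.176274
Denominator P(test failure | genuine code bug): 0.586·0.82 + 0.9793·0.18 = 0.656794
Posterior = 0.176274 / 0.656794 ≈ 0.268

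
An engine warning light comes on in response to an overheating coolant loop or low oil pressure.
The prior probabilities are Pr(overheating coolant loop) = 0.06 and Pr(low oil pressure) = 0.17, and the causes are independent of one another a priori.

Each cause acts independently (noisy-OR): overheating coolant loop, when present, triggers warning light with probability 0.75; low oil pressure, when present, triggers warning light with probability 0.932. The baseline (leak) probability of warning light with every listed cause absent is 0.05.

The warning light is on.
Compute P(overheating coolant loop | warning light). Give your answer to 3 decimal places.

Under noisy-OR, P(warning light | causes) = 1 − (1−0.05)·∏(1−qᵢ) over the active causes.
By total probability over the 4 (overheating coolant loop, low oil pressure) configurations:
  P(warning light) = 0.05*0.94*0.83 + 0.9354*0.94*0.17 + 0.7625*0.06*0.83 + 0.98385*0.06*0.17
        = 0.039010 + 0.149477 + 0.037972 + 0.010035 = 0.236494
The terms with overheating coolant loop present sum to 0.048007, so
  P(overheating coolant loop | warning light) = 0.048007 / 0.236494 ≈ 0.203

P(overheating coolant loop | warning light) ≈ 0.203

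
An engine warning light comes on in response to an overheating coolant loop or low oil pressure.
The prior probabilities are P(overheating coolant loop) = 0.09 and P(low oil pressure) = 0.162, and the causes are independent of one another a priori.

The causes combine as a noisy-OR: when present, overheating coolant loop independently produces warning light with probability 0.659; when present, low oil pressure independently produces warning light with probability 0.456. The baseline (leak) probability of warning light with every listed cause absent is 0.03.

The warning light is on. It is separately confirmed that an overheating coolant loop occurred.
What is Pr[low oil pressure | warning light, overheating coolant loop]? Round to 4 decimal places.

Pr[low oil pressure | warning light, overheating coolant loop] ≈ 0.1915

Under noisy-OR, P(warning light | causes) = 1 − (1−0.03)·∏(1−qᵢ) over the active causes.
Weight on low oil pressure=true, given the evidence: 0.820061·0.162 = 0.132850
Denominator P(warning light | overheating coolant loop): 0.66923·0.838 + 0.820061·0.162 = 0.693665
Posterior = 0.132850 / 0.693665 ≈ 0.1915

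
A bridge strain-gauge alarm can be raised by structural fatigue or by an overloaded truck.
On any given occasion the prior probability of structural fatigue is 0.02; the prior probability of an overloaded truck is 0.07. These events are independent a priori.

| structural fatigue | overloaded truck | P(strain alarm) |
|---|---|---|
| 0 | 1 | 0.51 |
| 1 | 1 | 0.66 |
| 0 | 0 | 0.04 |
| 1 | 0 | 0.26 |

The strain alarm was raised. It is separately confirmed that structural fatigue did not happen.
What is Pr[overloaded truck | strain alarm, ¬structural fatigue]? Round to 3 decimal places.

Pr[overloaded truck | strain alarm, ¬structural fatigue] ≈ 0.490

Weight on overloaded truck=true, given the evidence: 0.51×0.07 = 0.035700
The normalizing constant is 0.04×0.93 + 0.51×0.07 = 0.072900
Posterior = 0.035700 / 0.072900 ≈ 0.490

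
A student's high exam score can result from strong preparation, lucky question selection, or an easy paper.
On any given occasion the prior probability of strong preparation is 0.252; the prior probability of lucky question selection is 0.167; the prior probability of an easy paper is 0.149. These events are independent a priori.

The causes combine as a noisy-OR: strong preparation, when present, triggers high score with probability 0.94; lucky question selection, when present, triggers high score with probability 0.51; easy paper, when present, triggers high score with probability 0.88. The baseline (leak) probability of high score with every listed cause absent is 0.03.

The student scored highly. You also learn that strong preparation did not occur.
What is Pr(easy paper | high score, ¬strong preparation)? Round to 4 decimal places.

Under noisy-OR, P(high score | causes) = 1 − (1−0.03)·∏(1−qᵢ) over the active causes.
Enumerate the 4 (lucky question selection, easy paper) configurations and weight by the priors:
  P(high score | ¬strong preparation) = 0.03·0.833·0.851 + 0.8836·0.833·0.149 + 0.5247·0.167·0.851 + 0.942964·0.167·0.149
        = 0.021266 + 0.109670 + 0.074569 + 0.023464 = 0.228969
The terms with easy paper present sum to 0.133134, so
  P(easy paper | high score, ¬strong preparation) = 0.133134 / 0.228969 ≈ 0.5814

Pr(easy paper | high score, ¬strong preparation) ≈ 0.5814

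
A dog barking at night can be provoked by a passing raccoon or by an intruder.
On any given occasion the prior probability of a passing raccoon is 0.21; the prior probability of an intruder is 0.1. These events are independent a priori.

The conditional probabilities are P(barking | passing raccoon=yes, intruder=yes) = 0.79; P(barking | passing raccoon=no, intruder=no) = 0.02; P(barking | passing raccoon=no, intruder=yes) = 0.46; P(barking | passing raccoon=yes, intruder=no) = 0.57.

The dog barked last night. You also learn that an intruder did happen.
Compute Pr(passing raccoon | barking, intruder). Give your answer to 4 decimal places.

Pr(passing raccoon | barking, intruder) ≈ 0.3134

P(barking | intruder) = 0.46*0.79 + 0.79*0.21 = 0.363400 + 0.165900 = 0.529300
The passing raccoon-present share is 0.79*0.21 = 0.165900.
P(passing raccoon | barking, intruder) = 0.165900 / 0.529300 ≈ 0.3134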